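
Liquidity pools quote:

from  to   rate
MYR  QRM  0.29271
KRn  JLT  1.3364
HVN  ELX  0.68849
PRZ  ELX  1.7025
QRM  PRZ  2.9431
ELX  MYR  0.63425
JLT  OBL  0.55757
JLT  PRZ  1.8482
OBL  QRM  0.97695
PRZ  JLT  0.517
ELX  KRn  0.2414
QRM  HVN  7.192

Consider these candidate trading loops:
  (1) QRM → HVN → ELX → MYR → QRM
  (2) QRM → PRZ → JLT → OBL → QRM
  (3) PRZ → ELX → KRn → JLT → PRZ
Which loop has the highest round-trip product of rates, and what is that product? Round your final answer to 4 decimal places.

1.0151

(1) 7.192 × 0.68849 × 0.63425 × 0.29271 = 0.91927
(2) 2.9431 × 0.517 × 0.55757 × 0.97695 = 0.82883
(3) 1.7025 × 0.2414 × 1.3364 × 1.8482 = 1.01510
Highest is cycle (3) at 1.0151 (>1, arbitrage).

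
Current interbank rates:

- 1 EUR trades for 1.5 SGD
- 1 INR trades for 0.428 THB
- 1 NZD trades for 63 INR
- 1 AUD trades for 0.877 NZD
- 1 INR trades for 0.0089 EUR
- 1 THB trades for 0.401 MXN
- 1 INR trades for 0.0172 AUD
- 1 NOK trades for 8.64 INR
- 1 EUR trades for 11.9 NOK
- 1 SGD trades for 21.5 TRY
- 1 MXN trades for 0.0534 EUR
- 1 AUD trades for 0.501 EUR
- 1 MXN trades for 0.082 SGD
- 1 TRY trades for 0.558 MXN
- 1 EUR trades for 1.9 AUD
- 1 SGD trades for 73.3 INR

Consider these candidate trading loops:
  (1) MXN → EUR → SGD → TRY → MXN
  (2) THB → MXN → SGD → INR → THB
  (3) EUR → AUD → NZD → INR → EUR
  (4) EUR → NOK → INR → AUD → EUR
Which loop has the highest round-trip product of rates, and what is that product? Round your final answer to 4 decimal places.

1.0316

(1) 0.0534 × 1.5 × 21.5 × 0.558 = 0.96096
(2) 0.401 × 0.082 × 73.3 × 0.428 = 1.03159
(3) 1.9 × 0.877 × 63 × 0.0089 = 0.93429
(4) 11.9 × 8.64 × 0.0172 × 0.501 = 0.88599
Highest is cycle (2) at 1.0316 (>1, arbitrage).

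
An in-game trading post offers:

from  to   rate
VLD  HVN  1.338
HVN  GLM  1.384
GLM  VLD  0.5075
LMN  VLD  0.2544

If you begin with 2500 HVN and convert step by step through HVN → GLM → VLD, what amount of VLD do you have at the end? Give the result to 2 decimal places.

1755.95

2500 HVN × 1.384 = 3460 GLM
3460 GLM × 0.5075 = 1755.95 VLD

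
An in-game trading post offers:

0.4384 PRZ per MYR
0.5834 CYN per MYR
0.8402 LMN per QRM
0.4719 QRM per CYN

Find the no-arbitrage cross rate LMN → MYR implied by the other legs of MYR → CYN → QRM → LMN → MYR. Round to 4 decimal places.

4.3232

Known legs of the cycle: 0.5834 × 0.4719 × 0.8402 = 0.231312487692
For no arbitrage the full-cycle product must be 1, so the missing rate is 1 / 0.231312487692 ≈ 4.323156.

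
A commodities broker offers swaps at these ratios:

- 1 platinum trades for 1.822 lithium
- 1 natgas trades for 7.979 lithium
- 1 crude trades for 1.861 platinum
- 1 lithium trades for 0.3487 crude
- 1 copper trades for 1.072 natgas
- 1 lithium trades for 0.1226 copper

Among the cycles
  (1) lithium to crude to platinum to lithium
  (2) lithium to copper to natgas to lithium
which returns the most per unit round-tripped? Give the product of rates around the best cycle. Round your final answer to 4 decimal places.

1.1824

(1) 0.3487 × 1.861 × 1.822 = 1.18235
(2) 0.1226 × 1.072 × 7.979 = 1.04866
Highest is cycle (1) at 1.1824 (>1, arbitrage).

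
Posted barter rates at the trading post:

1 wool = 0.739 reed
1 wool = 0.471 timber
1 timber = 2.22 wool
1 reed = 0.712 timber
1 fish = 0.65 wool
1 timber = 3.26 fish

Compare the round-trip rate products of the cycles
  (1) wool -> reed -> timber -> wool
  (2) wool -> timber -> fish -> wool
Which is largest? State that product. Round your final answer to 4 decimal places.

1.1681

(1) 0.739 × 0.712 × 2.22 = 1.16809
(2) 0.471 × 3.26 × 0.65 = 0.99805
Highest is cycle (1) at 1.1681 (>1, arbitrage).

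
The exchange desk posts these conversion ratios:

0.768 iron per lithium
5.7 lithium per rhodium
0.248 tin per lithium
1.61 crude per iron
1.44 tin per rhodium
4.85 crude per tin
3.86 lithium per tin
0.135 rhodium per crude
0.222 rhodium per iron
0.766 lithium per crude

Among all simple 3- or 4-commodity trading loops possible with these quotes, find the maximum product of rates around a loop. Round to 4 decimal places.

iron→rhodium→lithium→iron: 0.222 × 5.7 × 0.768 = 0.97183
iron→crude→rhodium→lithium→iron: 1.61 × 0.135 × 5.7 × 0.768 = 0.95147
iron→rhodium→tin→lithium→iron: 0.222 × 1.44 × 3.86 × 0.768 = 0.94768
iron→crude→lithium→iron: 1.61 × 0.766 × 0.768 = 0.94714
crude→rhodium→tin→crude: 0.135 × 1.44 × 4.85 = 0.94284
crude→rhodium→lithium→tin→crude: 0.135 × 5.7 × 0.248 × 4.85 = 0.92555
crude→lithium→tin→crude: 0.766 × 0.248 × 4.85 = 0.92134
Maximum is iron→rhodium→lithium→iron at 0.9718; no arbitrage — every cycle loses value.

0.9718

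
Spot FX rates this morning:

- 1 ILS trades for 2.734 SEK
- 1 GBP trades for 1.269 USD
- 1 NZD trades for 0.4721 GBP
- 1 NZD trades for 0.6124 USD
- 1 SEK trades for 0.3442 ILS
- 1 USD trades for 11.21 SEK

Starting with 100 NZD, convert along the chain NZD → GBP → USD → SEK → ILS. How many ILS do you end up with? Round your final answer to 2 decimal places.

100 NZD × 0.4721 = 47.21 GBP
47.21 GBP × 1.269 = 59.90949 USD
59.90949 USD × 11.21 = 671.5853829 SEK
671.5853829 SEK × 0.3442 = 231.15968879418 ILS

231.16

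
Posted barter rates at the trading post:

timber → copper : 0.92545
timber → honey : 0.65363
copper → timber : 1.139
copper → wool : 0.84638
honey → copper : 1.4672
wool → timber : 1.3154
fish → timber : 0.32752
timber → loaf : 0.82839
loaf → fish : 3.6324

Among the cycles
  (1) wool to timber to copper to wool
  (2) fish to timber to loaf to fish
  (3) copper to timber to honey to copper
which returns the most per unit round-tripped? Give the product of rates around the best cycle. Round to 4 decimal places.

(1) 1.3154 × 0.92545 × 0.84638 = 1.03033
(2) 0.32752 × 0.82839 × 3.6324 = 0.98552
(3) 1.139 × 0.65363 × 1.4672 = 1.09231
Highest is cycle (3) at 1.0923 (>1, arbitrage).

1.0923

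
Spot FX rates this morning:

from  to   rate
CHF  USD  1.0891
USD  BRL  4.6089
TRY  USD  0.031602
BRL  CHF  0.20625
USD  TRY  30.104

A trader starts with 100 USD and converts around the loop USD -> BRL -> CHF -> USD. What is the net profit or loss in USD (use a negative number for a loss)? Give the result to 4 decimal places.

3.5283

100 USD × 4.6089 = 460.89 BRL
460.89 BRL × 0.20625 = 95.0585625 CHF
95.0585625 CHF × 1.0891 = 103.52828041875 USD
Net change: 103.52828041875 − 100 = 3.52828041875 USD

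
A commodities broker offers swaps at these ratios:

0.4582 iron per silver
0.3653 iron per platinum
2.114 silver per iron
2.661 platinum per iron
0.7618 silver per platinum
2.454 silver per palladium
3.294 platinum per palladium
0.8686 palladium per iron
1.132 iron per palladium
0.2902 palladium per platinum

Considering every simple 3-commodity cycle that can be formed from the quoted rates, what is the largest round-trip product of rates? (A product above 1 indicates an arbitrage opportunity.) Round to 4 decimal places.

1.0452

platinum→iron→palladium→platinum: 0.3653 × 0.8686 × 3.294 = 1.04518
silver→iron→palladium→silver: 0.4582 × 0.8686 × 2.454 = 0.97667
silver→iron→platinum→silver: 0.4582 × 2.661 × 0.7618 = 0.92884
platinum→palladium→iron→platinum: 0.2902 × 1.132 × 2.661 = 0.87416
Maximum is platinum→iron→palladium→platinum at 1.0452; arbitrage exists.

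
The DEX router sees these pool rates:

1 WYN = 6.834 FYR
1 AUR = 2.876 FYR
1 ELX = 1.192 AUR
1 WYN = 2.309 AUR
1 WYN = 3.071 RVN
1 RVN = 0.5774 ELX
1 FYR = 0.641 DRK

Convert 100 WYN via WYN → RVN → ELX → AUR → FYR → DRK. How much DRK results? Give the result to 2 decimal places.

389.65

100 WYN × 3.071 = 307.1 RVN
307.1 RVN × 0.5774 = 177.31954 ELX
177.31954 ELX × 1.192 = 211.36489168 AUR
211.36489168 AUR × 2.876 = 607.88542847168 FYR
607.88542847168 FYR × 0.641 = 389.65455965034688 DRK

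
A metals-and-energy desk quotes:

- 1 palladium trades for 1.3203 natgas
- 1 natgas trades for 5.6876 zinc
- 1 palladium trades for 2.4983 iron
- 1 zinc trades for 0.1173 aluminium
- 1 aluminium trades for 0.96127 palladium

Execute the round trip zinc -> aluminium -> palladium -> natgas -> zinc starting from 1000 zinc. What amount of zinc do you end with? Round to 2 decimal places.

846.73

1000 zinc × 0.1173 = 117.3 aluminium
117.3 aluminium × 0.96127 = 112.756971 palladium
112.756971 palladium × 1.3203 = 148.8730288113 natgas
148.8730288113 natgas × 5.6876 = 846.73023866714988 zinc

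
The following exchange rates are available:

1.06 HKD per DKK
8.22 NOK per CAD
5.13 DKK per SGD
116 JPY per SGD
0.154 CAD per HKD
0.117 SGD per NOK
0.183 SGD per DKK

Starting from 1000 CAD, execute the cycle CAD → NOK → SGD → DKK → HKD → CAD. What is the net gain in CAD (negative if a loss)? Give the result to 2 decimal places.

-194.62

1000 CAD × 8.22 = 8220 NOK
8220 NOK × 0.117 = 961.74 SGD
961.74 SGD × 5.13 = 4933.7262 DKK
4933.7262 DKK × 1.06 = 5229.749772 HKD
5229.749772 HKD × 0.154 = 805.381464888 CAD
Net change: 805.381464888 − 1000 = -194.618535112 CAD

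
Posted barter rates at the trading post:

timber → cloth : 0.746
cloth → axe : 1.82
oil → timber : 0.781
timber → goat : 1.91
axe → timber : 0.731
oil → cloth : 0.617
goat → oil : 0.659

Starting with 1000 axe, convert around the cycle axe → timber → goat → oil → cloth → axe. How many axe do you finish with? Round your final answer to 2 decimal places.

1033.22

1000 axe × 0.731 = 731 timber
731 timber × 1.91 = 1396.21 goat
1396.21 goat × 0.659 = 920.10239 oil
920.10239 oil × 0.617 = 567.70317463 cloth
567.70317463 cloth × 1.82 = 1033.2197778266 axe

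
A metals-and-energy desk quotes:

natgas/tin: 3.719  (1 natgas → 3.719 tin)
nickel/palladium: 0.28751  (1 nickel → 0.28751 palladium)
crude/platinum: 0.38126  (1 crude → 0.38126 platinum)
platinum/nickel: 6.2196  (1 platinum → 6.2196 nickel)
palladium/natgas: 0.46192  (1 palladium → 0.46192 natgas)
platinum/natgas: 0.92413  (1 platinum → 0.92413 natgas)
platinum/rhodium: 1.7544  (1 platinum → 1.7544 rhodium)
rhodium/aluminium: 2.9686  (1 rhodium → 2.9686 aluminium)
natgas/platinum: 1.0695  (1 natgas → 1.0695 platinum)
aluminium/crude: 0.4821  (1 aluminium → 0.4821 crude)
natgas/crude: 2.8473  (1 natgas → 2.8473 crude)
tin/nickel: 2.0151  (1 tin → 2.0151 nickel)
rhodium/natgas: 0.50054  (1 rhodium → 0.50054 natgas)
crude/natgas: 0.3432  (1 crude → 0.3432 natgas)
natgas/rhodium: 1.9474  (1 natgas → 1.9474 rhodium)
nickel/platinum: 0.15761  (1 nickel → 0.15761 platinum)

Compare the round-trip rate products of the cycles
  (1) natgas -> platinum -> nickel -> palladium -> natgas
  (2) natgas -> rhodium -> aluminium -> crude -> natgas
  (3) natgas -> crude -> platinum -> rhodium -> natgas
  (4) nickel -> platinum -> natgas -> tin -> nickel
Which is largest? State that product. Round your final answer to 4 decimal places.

(1) 1.0695 × 6.2196 × 0.28751 × 0.46192 = 0.88341
(2) 1.9474 × 2.9686 × 0.4821 × 0.3432 = 0.95651
(3) 2.8473 × 0.38126 × 1.7544 × 0.50054 = 0.95328
(4) 0.15761 × 0.92413 × 3.719 × 2.0151 = 1.09154
Highest is cycle (4) at 1.0915 (>1, arbitrage).

1.0915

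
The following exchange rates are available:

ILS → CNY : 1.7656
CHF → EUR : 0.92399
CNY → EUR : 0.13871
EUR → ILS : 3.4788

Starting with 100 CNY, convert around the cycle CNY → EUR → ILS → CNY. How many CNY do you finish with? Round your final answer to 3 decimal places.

100 CNY × 0.13871 = 13.871 EUR
13.871 EUR × 3.4788 = 48.2544348 ILS
48.2544348 ILS × 1.7656 = 85.19803008288 CNY

85.198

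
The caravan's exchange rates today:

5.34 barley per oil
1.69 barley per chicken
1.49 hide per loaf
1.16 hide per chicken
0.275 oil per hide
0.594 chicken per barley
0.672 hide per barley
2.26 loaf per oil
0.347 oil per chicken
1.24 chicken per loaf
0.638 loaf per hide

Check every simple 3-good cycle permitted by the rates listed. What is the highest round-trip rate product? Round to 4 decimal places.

chicken→oil→barley→chicken: 0.347 × 5.34 × 0.594 = 1.10067
oil→barley→hide→oil: 5.34 × 0.672 × 0.275 = 0.98683
loaf→chicken→oil→loaf: 1.24 × 0.347 × 2.26 = 0.97243
loaf→hide→oil→loaf: 1.49 × 0.275 × 2.26 = 0.92604
loaf→chicken→hide→loaf: 1.24 × 1.16 × 0.638 = 0.91770
Maximum is chicken→oil→barley→chicken at 1.1007; arbitrage exists.

1.1007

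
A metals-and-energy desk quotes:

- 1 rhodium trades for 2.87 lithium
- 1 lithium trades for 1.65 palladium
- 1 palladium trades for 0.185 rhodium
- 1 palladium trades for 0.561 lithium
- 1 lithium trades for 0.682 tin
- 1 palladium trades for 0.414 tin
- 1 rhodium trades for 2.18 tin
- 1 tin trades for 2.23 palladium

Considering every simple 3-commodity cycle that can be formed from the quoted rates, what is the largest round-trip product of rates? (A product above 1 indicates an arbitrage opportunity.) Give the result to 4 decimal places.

tin→palladium→rhodium→tin: 2.23 × 0.185 × 2.18 = 0.89936
lithium→palladium→rhodium→lithium: 1.65 × 0.185 × 2.87 = 0.87607
tin→palladium→lithium→tin: 2.23 × 0.561 × 0.682 = 0.85320
Maximum is tin→palladium→rhodium→tin at 0.8994; no arbitrage — every cycle loses value.

0.8994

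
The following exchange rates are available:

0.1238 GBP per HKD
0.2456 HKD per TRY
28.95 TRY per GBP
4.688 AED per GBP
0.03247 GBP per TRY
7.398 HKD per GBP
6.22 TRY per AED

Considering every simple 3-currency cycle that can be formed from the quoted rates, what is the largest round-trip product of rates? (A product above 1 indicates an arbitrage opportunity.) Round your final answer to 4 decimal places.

GBP→AED→TRY→GBP: 4.688 × 6.22 × 0.03247 = 0.94680
HKD→GBP→TRY→HKD: 0.1238 × 28.95 × 0.2456 = 0.88023
Maximum is GBP→AED→TRY→GBP at 0.9468; no arbitrage — every cycle loses value.

0.9468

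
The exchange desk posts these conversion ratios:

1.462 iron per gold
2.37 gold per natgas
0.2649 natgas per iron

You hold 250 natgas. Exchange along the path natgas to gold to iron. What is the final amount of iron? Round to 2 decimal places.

866.24

250 natgas × 2.37 = 592.5 gold
592.5 gold × 1.462 = 866.235 iron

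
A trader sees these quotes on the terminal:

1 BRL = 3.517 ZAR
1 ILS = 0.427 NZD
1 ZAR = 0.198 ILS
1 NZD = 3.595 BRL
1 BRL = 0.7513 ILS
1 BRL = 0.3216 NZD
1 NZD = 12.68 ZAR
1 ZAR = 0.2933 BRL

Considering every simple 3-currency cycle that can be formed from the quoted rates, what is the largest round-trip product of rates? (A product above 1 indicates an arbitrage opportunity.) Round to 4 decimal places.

BRL→NZD→ZAR→BRL: 0.3216 × 12.68 × 0.2933 = 1.19604
ILS→NZD→BRL→ILS: 0.427 × 3.595 × 0.7513 = 1.15329
ILS→NZD→ZAR→ILS: 0.427 × 12.68 × 0.198 = 1.07204
Maximum is BRL→NZD→ZAR→BRL at 1.1960; arbitrage exists.

1.1960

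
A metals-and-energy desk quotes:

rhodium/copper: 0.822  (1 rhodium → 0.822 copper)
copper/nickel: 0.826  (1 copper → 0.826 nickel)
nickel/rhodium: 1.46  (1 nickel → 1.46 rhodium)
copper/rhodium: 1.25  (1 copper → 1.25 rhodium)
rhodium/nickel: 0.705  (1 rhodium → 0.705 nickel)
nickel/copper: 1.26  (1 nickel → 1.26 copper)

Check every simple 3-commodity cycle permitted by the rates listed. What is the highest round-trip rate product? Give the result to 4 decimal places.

1.1104

copper→rhodium→nickel→copper: 1.25 × 0.705 × 1.26 = 1.11038
copper→nickel→rhodium→copper: 0.826 × 1.46 × 0.822 = 0.99130
Maximum is copper→rhodium→nickel→copper at 1.1104; arbitrage exists.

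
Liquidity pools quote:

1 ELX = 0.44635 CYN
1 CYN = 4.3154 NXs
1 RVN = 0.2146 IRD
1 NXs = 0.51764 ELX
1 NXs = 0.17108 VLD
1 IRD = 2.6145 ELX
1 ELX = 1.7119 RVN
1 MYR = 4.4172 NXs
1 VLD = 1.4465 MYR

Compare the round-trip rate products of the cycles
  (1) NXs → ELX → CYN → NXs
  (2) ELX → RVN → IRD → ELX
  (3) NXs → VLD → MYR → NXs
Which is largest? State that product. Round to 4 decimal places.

1.0931

(1) 0.51764 × 0.44635 × 4.3154 = 0.99707
(2) 1.7119 × 0.2146 × 2.6145 = 0.96050
(3) 0.17108 × 1.4465 × 4.4172 = 1.09311
Highest is cycle (3) at 1.0931 (>1, arbitrage).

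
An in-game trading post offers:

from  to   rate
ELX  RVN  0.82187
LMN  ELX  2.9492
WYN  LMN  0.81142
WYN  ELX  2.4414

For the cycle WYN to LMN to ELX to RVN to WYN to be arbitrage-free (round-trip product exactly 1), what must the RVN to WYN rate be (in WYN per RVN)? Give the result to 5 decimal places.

Known legs of the cycle: 0.81142 × 2.9492 × 0.82187 = 1.96676767302568
For no arbitrage the full-cycle product must be 1, so the missing rate is 1 / 1.96676767302568 ≈ 0.5084485.

0.50845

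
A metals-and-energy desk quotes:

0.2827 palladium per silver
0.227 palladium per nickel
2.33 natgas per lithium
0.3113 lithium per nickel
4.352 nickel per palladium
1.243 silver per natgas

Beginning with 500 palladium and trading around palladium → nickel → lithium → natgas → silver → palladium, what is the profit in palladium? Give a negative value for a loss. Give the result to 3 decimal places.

500 palladium × 4.352 = 2176 nickel
2176 nickel × 0.3113 = 677.3888 lithium
677.3888 lithium × 2.33 = 1578.315904 natgas
1578.315904 natgas × 1.243 = 1961.846668672 silver
1961.846668672 silver × 0.2827 = 554.6140532335744 palladium
Net change: 554.6140532335744 − 500 = 54.6140532335744 palladium

54.614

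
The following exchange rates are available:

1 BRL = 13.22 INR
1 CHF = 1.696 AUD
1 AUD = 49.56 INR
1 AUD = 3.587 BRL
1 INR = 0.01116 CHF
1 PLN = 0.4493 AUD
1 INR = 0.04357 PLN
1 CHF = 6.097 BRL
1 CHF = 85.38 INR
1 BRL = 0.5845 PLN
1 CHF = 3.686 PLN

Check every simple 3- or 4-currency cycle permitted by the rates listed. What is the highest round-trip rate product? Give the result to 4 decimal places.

AUD→INR→PLN→AUD: 49.56 × 0.04357 × 0.4493 = 0.97019
AUD→BRL→PLN→AUD: 3.587 × 0.5845 × 0.4493 = 0.94200
AUD→INR→CHF→AUD: 49.56 × 0.01116 × 1.696 = 0.93804
AUD→BRL→INR→PLN→AUD: 3.587 × 13.22 × 0.04357 × 0.4493 = 0.92830
AUD→INR→CHF→PLN→AUD: 49.56 × 0.01116 × 3.686 × 0.4493 = 0.91598
INR→CHF→BRL→INR: 0.01116 × 6.097 × 13.22 = 0.89952
AUD→BRL→INR→CHF→AUD: 3.587 × 13.22 × 0.01116 × 1.696 = 0.89754
Maximum is AUD→INR→PLN→AUD at 0.9702; no arbitrage — every cycle loses value.

0.9702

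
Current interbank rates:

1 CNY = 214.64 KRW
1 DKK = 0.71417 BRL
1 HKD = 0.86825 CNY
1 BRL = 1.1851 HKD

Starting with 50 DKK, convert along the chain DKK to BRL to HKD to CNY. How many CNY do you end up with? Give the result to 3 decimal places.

36.743

50 DKK × 0.71417 = 35.7085 BRL
35.7085 BRL × 1.1851 = 42.31814335 HKD
42.31814335 HKD × 0.86825 = 36.7427279636375 CNY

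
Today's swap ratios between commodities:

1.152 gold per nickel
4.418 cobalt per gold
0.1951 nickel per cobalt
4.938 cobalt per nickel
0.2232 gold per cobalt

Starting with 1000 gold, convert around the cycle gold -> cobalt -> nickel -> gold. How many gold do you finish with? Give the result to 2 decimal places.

1000 gold × 4.418 = 4418 cobalt
4418 cobalt × 0.1951 = 861.9518 nickel
861.9518 nickel × 1.152 = 992.9684736 gold

992.97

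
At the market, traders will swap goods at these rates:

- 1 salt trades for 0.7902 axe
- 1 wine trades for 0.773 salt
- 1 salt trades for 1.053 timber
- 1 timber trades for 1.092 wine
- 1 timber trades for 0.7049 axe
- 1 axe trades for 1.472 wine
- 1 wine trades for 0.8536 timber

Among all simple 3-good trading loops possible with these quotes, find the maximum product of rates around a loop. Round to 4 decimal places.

salt→axe→wine→salt: 0.7902 × 1.472 × 0.773 = 0.89913
salt→timber→wine→salt: 1.053 × 1.092 × 0.773 = 0.88885
timber→axe→wine→timber: 0.7049 × 1.472 × 0.8536 = 0.88571
Maximum is salt→axe→wine→salt at 0.8991; no arbitrage — every cycle loses value.

0.8991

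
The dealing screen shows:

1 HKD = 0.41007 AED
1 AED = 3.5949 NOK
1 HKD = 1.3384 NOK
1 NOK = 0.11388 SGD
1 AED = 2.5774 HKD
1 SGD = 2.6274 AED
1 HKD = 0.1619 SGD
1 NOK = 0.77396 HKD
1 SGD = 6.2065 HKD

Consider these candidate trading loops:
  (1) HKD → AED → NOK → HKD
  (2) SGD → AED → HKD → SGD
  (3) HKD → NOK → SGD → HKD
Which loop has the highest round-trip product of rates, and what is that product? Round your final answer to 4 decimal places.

1.1409

(1) 0.41007 × 3.5949 × 0.77396 = 1.14094
(2) 2.6274 × 2.5774 × 0.1619 = 1.09636
(3) 1.3384 × 0.11388 × 6.2065 = 0.94598
Highest is cycle (1) at 1.1409 (>1, arbitrage).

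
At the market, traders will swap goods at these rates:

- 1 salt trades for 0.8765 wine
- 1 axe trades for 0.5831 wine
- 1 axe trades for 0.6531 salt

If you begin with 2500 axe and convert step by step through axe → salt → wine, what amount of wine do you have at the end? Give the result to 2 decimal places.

1431.11

2500 axe × 0.6531 = 1632.75 salt
1632.75 salt × 0.8765 = 1431.105375 wine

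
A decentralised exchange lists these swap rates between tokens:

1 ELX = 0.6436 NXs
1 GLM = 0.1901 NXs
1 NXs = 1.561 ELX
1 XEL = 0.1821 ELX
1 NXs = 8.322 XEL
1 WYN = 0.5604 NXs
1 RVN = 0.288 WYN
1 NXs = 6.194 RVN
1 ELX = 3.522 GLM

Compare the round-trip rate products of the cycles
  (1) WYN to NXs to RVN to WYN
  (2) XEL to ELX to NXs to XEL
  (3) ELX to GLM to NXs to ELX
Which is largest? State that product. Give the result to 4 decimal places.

1.0451

(1) 0.5604 × 6.194 × 0.288 = 0.99968
(2) 0.1821 × 0.6436 × 8.322 = 0.97533
(3) 3.522 × 0.1901 × 1.561 = 1.04514
Highest is cycle (3) at 1.0451 (>1, arbitrage).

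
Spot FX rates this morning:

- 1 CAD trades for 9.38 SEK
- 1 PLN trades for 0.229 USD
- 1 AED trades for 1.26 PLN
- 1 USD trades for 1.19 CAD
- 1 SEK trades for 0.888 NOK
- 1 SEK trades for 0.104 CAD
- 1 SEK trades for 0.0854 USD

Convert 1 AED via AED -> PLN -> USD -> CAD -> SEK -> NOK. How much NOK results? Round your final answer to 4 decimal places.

2.8600

1 AED × 1.26 = 1.26 PLN
1.26 PLN × 0.229 = 0.28854 USD
0.28854 USD × 1.19 = 0.3433626 CAD
0.3433626 CAD × 9.38 = 3.220741188 SEK
3.220741188 SEK × 0.888 = 2.860018174944 NOK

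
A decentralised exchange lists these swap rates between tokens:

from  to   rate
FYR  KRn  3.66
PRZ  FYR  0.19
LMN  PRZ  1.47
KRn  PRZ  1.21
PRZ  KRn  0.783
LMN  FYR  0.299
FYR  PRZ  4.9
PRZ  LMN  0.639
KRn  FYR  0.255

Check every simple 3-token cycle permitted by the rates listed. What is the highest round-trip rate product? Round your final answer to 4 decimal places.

0.9784

FYR→PRZ→KRn→FYR: 4.9 × 0.783 × 0.255 = 0.97836
LMN→FYR→PRZ→LMN: 0.299 × 4.9 × 0.639 = 0.93620
FYR→KRn→PRZ→FYR: 3.66 × 1.21 × 0.19 = 0.84143
Maximum is FYR→PRZ→KRn→FYR at 0.9784; no arbitrage — every cycle loses value.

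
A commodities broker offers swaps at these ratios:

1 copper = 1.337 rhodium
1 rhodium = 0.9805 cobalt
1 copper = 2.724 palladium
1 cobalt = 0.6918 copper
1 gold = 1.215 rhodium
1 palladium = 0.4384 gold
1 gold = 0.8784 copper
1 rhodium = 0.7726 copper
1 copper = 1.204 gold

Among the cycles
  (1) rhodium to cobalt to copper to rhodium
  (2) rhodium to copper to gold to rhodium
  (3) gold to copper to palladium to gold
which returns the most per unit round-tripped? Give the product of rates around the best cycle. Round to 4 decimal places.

(1) 0.9805 × 0.6918 × 1.337 = 0.90690
(2) 0.7726 × 1.204 × 1.215 = 1.13021
(3) 0.8784 × 2.724 × 0.4384 = 1.04899
Highest is cycle (2) at 1.1302 (>1, arbitrage).

1.1302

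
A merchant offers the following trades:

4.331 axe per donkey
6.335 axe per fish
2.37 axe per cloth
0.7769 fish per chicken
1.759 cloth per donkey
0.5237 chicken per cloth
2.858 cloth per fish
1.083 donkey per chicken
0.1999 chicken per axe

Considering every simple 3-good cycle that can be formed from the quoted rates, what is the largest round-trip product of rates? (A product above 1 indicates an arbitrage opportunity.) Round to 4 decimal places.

1.1628

chicken→fish→cloth→chicken: 0.7769 × 2.858 × 0.5237 = 1.16281
chicken→donkey→cloth→chicken: 1.083 × 1.759 × 0.5237 = 0.99765
chicken→fish→axe→chicken: 0.7769 × 6.335 × 0.1999 = 0.98384
chicken→donkey→axe→chicken: 1.083 × 4.331 × 0.1999 = 0.93763
Maximum is chicken→fish→cloth→chicken at 1.1628; arbitrage exists.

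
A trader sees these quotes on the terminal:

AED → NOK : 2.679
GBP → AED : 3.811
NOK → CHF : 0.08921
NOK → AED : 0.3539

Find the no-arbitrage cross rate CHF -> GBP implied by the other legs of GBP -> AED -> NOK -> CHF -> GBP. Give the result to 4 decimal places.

1.0979

Known legs of the cycle: 3.811 × 2.679 × 0.08921 = 0.91080457149
For no arbitrage the full-cycle product must be 1, so the missing rate is 1 / 0.91080457149 ≈ 1.097930.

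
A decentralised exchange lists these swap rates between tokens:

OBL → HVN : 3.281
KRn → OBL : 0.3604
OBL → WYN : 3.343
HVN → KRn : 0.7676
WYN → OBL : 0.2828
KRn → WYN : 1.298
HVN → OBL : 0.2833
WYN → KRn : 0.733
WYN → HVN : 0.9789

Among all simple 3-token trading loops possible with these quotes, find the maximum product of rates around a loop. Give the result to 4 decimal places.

WYN→HVN→KRn→WYN: 0.9789 × 0.7676 × 1.298 = 0.97532
OBL→WYN→HVN→OBL: 3.343 × 0.9789 × 0.2833 = 0.92709
OBL→HVN→KRn→OBL: 3.281 × 0.7676 × 0.3604 = 0.90767
OBL→WYN→KRn→OBL: 3.343 × 0.733 × 0.3604 = 0.88313
Maximum is WYN→HVN→KRn→WYN at 0.9753; no arbitrage — every cycle loses value.

0.9753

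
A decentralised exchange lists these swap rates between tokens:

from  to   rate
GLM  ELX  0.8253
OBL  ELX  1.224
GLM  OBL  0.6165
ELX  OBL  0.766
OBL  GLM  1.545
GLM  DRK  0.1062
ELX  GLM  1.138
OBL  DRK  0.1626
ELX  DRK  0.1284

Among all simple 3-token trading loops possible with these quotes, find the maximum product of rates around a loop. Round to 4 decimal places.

ELX→OBL→GLM→ELX: 0.766 × 1.545 × 0.8253 = 0.97672
ELX→GLM→OBL→ELX: 1.138 × 0.6165 × 1.224 = 0.85873
Maximum is ELX→OBL→GLM→ELX at 0.9767; no arbitrage — every cycle loses value.

0.9767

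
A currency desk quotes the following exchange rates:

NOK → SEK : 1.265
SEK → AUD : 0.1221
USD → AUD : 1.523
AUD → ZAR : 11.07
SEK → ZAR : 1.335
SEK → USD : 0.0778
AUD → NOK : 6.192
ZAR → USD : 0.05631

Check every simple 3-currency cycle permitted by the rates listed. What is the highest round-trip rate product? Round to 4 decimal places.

0.9564

NOK→SEK→AUD→NOK: 1.265 × 0.1221 × 6.192 = 0.95639
USD→AUD→ZAR→USD: 1.523 × 11.07 × 0.05631 = 0.94936
Maximum is NOK→SEK→AUD→NOK at 0.9564; no arbitrage — every cycle loses value.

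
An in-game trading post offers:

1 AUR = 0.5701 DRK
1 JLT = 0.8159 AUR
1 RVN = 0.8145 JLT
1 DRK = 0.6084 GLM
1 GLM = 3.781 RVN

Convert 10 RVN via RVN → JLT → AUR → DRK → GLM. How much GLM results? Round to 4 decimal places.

2.3050

10 RVN × 0.8145 = 8.145 JLT
8.145 JLT × 0.8159 = 6.6455055 AUR
6.6455055 AUR × 0.5701 = 3.78860268555 DRK
3.78860268555 DRK × 0.6084 = 2.30498587388862 GLM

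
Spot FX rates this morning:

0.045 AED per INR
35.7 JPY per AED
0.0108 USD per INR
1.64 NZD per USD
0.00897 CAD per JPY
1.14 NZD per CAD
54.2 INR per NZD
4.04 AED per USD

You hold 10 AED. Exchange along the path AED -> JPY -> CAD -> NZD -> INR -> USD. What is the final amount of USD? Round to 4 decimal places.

10 AED × 35.7 = 357 JPY
357 JPY × 0.00897 = 3.20229 CAD
3.20229 CAD × 1.14 = 3.6506106 NZD
3.6506106 NZD × 54.2 = 197.86309452 INR
197.86309452 INR × 0.0108 = 2.136921420816 USD

2.1369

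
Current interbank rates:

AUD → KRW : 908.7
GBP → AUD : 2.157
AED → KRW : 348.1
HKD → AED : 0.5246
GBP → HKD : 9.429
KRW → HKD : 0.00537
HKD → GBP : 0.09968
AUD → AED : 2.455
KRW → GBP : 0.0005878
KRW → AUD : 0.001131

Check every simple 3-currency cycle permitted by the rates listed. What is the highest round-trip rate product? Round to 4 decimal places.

1.1521

GBP→AUD→KRW→GBP: 2.157 × 908.7 × 0.0005878 = 1.15213
AED→KRW→HKD→AED: 348.1 × 0.00537 × 0.5246 = 0.98063
AED→KRW→AUD→AED: 348.1 × 0.001131 × 2.455 = 0.96654
Maximum is GBP→AUD→KRW→GBP at 1.1521; arbitrage exists.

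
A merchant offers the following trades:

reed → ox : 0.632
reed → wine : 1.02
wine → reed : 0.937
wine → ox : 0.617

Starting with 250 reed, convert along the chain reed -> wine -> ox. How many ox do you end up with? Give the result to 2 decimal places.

250 reed × 1.02 = 255 wine
255 wine × 0.617 = 157.335 ox

157.34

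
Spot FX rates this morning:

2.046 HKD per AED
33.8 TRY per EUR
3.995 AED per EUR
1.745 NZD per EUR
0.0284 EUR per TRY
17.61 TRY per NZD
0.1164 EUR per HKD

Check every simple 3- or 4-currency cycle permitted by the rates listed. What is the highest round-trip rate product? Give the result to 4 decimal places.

0.9514

AED→HKD→EUR→AED: 2.046 × 0.1164 × 3.995 = 0.95143
NZD→TRY→EUR→NZD: 17.61 × 0.0284 × 1.745 = 0.87272
Maximum is AED→HKD→EUR→AED at 0.9514; no arbitrage — every cycle loses value.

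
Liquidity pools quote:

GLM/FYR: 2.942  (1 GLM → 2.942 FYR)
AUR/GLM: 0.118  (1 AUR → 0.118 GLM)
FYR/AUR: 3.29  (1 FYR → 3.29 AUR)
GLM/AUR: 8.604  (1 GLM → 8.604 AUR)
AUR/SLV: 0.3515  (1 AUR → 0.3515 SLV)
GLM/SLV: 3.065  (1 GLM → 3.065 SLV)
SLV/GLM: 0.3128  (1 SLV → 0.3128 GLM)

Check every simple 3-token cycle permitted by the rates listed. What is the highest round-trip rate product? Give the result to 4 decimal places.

AUR→GLM→FYR→AUR: 0.118 × 2.942 × 3.29 = 1.14214
AUR→SLV→GLM→AUR: 0.3515 × 0.3128 × 8.604 = 0.94600
Maximum is AUR→GLM→FYR→AUR at 1.1421; arbitrage exists.

1.1421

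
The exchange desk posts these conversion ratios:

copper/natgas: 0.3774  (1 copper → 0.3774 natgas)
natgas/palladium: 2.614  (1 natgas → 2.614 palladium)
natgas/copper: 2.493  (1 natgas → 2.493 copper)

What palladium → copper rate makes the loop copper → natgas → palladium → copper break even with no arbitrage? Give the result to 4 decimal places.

Known legs of the cycle: 0.3774 × 2.614 = 0.9865236
For no arbitrage the full-cycle product must be 1, so the missing rate is 1 / 0.9865236 ≈ 1.013660.

1.0137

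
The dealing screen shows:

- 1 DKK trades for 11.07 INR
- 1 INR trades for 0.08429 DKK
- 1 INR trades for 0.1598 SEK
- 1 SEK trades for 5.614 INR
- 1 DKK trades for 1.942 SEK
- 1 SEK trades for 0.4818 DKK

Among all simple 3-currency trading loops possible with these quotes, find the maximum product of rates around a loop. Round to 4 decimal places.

0.9190

DKK→SEK→INR→DKK: 1.942 × 5.614 × 0.08429 = 0.91896
DKK→INR→SEK→DKK: 11.07 × 0.1598 × 0.4818 = 0.85230
Maximum is DKK→SEK→INR→DKK at 0.9190; no arbitrage — every cycle loses value.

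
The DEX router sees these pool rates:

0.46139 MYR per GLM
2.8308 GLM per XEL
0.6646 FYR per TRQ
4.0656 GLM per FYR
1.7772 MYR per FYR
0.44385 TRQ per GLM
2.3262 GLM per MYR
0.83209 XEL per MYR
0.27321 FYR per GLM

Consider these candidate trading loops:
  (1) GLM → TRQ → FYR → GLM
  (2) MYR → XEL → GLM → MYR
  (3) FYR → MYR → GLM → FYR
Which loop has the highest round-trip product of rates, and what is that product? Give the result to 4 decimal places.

(1) 0.44385 × 0.6646 × 4.0656 = 1.19928
(2) 0.83209 × 2.8308 × 0.46139 = 1.08680
(3) 1.7772 × 2.3262 × 0.27321 = 1.12948
Highest is cycle (1) at 1.1993 (>1, arbitrage).

1.1993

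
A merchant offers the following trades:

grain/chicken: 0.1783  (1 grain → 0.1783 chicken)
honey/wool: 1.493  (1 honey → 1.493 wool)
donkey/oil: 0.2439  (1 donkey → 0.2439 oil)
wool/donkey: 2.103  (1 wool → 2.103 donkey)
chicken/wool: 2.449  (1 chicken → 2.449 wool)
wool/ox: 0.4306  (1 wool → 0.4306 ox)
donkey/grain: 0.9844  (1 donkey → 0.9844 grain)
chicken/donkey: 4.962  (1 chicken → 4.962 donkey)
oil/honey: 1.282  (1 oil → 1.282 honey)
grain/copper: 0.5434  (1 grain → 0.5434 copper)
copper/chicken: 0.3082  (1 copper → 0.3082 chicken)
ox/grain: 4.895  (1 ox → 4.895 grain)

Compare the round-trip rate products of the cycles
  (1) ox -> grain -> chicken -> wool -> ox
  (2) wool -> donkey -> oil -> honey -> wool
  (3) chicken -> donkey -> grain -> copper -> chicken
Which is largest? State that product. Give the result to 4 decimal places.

0.9817

(1) 4.895 × 0.1783 × 2.449 × 0.4306 = 0.92038
(2) 2.103 × 0.2439 × 1.282 × 1.493 = 0.98175
(3) 4.962 × 0.9844 × 0.5434 × 0.3082 = 0.81805
Highest is cycle (2) at 0.9817 (≤1, no arbitrage).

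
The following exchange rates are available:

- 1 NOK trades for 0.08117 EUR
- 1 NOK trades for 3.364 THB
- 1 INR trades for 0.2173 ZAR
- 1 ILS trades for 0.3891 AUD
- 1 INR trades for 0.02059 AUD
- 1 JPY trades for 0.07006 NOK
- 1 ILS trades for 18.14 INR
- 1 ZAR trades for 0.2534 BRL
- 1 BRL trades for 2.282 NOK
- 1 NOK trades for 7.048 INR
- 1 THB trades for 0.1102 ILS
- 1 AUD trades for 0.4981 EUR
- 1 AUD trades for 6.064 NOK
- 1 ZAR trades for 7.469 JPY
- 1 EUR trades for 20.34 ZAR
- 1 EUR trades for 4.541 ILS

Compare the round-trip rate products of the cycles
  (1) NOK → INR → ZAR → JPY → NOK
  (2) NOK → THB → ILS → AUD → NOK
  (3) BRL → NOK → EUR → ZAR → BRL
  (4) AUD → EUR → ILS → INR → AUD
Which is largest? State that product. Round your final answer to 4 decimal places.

0.9547

(1) 7.048 × 0.2173 × 7.469 × 0.07006 = 0.80142
(2) 3.364 × 0.1102 × 0.3891 × 6.064 = 0.87470
(3) 2.282 × 0.08117 × 20.34 × 0.2534 = 0.95470
(4) 0.4981 × 4.541 × 18.14 × 0.02059 = 0.84482
Highest is cycle (3) at 0.9547 (≤1, no arbitrage).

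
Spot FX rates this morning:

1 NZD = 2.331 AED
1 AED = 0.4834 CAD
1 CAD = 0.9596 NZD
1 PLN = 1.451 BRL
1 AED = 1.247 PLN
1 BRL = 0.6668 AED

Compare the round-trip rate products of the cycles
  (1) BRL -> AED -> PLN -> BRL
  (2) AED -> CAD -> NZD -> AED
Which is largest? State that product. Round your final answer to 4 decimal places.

(1) 0.6668 × 1.247 × 1.451 = 1.20651
(2) 0.4834 × 0.9596 × 2.331 = 1.08128
Highest is cycle (1) at 1.2065 (>1, arbitrage).

1.2065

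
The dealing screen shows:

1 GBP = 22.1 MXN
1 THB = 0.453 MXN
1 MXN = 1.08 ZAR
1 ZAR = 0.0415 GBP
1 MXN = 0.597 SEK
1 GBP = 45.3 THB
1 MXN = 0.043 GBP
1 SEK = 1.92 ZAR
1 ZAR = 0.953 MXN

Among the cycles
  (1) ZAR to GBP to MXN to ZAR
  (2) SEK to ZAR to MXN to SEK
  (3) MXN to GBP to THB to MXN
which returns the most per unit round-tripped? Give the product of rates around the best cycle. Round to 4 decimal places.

1.0924

(1) 0.0415 × 22.1 × 1.08 = 0.99052
(2) 1.92 × 0.953 × 0.597 = 1.09237
(3) 0.043 × 45.3 × 0.453 = 0.88240
Highest is cycle (2) at 1.0924 (>1, arbitrage).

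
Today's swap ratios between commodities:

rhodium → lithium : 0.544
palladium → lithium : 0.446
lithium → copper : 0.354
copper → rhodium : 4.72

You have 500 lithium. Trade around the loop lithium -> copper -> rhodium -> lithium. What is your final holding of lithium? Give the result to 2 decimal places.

500 lithium × 0.354 = 177 copper
177 copper × 4.72 = 835.44 rhodium
835.44 rhodium × 0.544 = 454.47936 lithium

454.48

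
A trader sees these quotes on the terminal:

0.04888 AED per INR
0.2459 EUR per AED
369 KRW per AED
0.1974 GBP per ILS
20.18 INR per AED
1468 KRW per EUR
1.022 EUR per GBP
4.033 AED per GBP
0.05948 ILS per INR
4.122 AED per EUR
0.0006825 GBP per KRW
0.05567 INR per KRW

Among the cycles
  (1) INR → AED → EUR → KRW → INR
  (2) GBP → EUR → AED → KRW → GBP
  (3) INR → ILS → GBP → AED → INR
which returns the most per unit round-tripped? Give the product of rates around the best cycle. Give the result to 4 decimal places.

(1) 0.04888 × 0.2459 × 1468 × 0.05567 = 0.98228
(2) 1.022 × 4.122 × 369 × 0.0006825 = 1.06093
(3) 0.05948 × 0.1974 × 4.033 × 20.18 = 0.95558
Highest is cycle (2) at 1.0609 (>1, arbitrage).

1.0609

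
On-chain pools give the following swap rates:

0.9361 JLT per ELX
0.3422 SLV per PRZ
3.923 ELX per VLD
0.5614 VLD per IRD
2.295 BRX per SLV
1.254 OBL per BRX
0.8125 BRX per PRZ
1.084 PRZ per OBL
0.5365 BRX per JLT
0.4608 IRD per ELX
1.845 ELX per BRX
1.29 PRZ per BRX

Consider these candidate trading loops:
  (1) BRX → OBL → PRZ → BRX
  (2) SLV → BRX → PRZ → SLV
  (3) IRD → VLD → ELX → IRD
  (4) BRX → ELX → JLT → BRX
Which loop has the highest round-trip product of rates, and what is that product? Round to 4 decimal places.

1.1045

(1) 1.254 × 1.084 × 0.8125 = 1.10446
(2) 2.295 × 1.29 × 0.3422 = 1.01310
(3) 0.5614 × 3.923 × 0.4608 = 1.01485
(4) 1.845 × 0.9361 × 0.5365 = 0.92659
Highest is cycle (1) at 1.1045 (>1, arbitrage).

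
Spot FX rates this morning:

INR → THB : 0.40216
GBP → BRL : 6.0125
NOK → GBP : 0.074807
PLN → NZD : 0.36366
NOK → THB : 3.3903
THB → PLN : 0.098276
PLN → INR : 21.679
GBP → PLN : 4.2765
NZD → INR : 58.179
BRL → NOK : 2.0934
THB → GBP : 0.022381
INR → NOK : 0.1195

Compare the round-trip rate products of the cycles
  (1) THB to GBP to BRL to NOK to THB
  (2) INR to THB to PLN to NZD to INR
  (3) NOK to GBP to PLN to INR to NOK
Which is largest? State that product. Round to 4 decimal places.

0.9550

(1) 0.022381 × 6.0125 × 2.0934 × 3.3903 = 0.95505
(2) 0.40216 × 0.098276 × 0.36366 × 58.179 = 0.83620
(3) 0.074807 × 4.2765 × 21.679 × 0.1195 = 0.82878
Highest is cycle (1) at 0.9550 (≤1, no arbitrage).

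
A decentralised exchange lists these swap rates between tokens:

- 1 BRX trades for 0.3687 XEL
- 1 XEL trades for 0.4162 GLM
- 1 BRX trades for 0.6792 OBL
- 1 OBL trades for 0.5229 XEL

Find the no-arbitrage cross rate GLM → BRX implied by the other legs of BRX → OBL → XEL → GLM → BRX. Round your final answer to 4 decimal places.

Known legs of the cycle: 0.6792 × 0.5229 × 0.4162 = 0.147814961616
For no arbitrage the full-cycle product must be 1, so the missing rate is 1 / 0.147814961616 ≈ 6.765215.

6.7652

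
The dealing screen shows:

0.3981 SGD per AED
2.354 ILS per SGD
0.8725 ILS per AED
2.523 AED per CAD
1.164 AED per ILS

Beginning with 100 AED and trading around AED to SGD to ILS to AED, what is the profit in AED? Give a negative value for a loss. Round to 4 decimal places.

100 AED × 0.3981 = 39.81 SGD
39.81 SGD × 2.354 = 93.71274 ILS
93.71274 ILS × 1.164 = 109.08162936 AED
Net change: 109.08162936 − 100 = 9.08162936 AED

9.0816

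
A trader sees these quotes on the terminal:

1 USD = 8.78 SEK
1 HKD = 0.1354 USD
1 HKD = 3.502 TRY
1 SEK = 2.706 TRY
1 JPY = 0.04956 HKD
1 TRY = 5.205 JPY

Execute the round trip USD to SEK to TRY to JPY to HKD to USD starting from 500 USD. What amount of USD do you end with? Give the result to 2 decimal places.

414.92

500 USD × 8.78 = 4390 SEK
4390 SEK × 2.706 = 11879.34 TRY
11879.34 TRY × 5.205 = 61831.9647 JPY
61831.9647 JPY × 0.04956 = 3064.392170532 HKD
3064.392170532 HKD × 0.1354 = 414.9186998900328 USD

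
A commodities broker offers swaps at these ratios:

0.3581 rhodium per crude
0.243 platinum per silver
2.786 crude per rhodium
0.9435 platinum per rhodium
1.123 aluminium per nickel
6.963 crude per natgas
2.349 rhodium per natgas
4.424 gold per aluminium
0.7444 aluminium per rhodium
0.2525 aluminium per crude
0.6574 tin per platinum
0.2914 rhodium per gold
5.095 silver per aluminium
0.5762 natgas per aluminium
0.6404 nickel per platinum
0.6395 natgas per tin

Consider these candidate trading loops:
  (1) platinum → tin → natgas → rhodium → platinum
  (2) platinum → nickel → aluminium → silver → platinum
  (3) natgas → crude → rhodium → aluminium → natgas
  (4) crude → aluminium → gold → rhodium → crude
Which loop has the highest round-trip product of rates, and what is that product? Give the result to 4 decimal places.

(1) 0.6574 × 0.6395 × 2.349 × 0.9435 = 0.93174
(2) 0.6404 × 1.123 × 5.095 × 0.243 = 0.89039
(3) 6.963 × 0.3581 × 0.7444 × 0.5762 = 1.06950
(4) 0.2525 × 4.424 × 0.2914 × 2.786 = 0.90687
Highest is cycle (3) at 1.0695 (>1, arbitrage).

1.0695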